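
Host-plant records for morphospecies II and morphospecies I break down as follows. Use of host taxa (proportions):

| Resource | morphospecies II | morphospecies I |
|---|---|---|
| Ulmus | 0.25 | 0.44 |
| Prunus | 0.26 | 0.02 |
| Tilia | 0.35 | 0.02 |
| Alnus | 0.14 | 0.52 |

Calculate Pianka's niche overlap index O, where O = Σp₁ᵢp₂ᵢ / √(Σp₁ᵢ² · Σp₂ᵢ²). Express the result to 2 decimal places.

0.55

Σ p₁ᵢp₂ᵢ = 0.1100 + 0.0052 + 0.0070 + 0.0728 = 0.1950
Σp_1ᵢ² = 0.25² + 0.26² + 0.35² + 0.14² = 0.0625 + 0.0676 + 0.1225 + 0.0196 = 0.2722
Σp_2ᵢ² = 0.44² + 0.02² + 0.02² + 0.52² = 0.1936 + 0.0004 + 0.0004 + 0.2704 = 0.4648
O = 0.1950 / √(0.2722 × 0.4648) = 0.1950 / 0.35569 = 0.5482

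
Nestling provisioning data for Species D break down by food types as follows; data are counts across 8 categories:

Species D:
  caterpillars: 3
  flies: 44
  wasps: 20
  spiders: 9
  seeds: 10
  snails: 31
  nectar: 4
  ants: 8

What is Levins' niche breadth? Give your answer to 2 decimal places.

Proportions for Species D (n=129): 3/129=0.0233, 44/129=0.3411, 20/129=0.1550, 9/129=0.0698, 10/129=0.0775, 31/129=0.2403, 4/129=0.0310, 8/129=0.0620
Σpᵢ² = 0.0233² + 0.3411² + 0.1550² + 0.0698² + 0.0775² + 0.2403² + 0.0310² + 0.0620² = 0.000543 + 0.116349 + 0.024025 + 0.004872 + 0.006006 + 0.057744 + 0.000961 + 0.003844 = 0.214344
B = 1 / 0.214344 = 4.6654

4.67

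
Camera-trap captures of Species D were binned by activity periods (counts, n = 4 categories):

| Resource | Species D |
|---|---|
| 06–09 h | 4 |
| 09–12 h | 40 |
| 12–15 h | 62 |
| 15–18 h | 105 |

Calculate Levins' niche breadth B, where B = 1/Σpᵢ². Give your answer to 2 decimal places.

2.70

Proportions for Species D (n=211): 4/211=0.0190, 40/211=0.1896, 62/211=0.2938, 105/211=0.4976
Σpᵢ² = 0.0190² + 0.1896² + 0.2938² + 0.4976² = 0.000361 + 0.035948 + 0.086318 + 0.247606 = 0.370233
B = 1 / 0.370233 = 2.7010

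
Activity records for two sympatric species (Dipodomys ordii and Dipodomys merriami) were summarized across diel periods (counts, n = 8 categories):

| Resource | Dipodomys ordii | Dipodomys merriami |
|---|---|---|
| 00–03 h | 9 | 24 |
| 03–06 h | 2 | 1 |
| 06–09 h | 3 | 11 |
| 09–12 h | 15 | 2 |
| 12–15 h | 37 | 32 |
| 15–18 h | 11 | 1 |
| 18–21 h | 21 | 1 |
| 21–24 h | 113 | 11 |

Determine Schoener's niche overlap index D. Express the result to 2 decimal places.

Proportions for Dipodomys ordii (n=211): 9/211=0.0427, 2/211=0.0095, 3/211=0.0142, 15/211=0.0711, 37/211=0.1754, 11/211=0.0521, 21/211=0.0995, 113/211=0.5355
Proportions for Dipodomys merriami (n=83): 24/83=0.2892, 1/83=0.0120, 11/83=0.1325, 2/83=0.0241, 32/83=0.3855, 1/83=0.0120, 1/83=0.0120, 11/83=0.1325
Σ|p₁ᵢ − p₂ᵢ| = 0.2465 + 0.0025 + 0.1183 + 0.0470 + 0.2101 + 0.0401 + 0.0875 + 0.4030 = 1.1550
D = 1 − ½ × 1.1550 = 1 − 0.57750 = 0.42250

0.42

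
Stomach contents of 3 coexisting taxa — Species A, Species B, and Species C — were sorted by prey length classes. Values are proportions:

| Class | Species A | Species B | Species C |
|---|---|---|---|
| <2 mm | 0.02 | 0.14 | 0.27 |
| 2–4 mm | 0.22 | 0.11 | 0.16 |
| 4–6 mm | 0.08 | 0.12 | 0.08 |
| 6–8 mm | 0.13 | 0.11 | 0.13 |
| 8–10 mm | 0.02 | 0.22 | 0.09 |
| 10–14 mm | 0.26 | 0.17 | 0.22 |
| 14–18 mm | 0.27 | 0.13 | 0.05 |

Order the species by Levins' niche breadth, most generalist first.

Species B > Species C > Species A

Σp_Aᵢ² = 0.02² + 0.22² + 0.08² + 0.13² + 0.02² + 0.26² + 0.27² = 0.0004 + 0.0484 + 0.0064 + 0.0169 + 0.0004 + 0.0676 + 0.0729 = 0.2130
B_A = 1 / 0.2130 = 4.6948
Σp_Bᵢ² = 0.14² + 0.11² + 0.12² + 0.11² + 0.22² + 0.17² + 0.13² = 0.0196 + 0.0121 + 0.0144 + 0.0121 + 0.0484 + 0.0289 + 0.0169 = 0.1524
B_B = 1 / 0.1524 = 6.5617
Σp_Cᵢ² = 0.27² + 0.16² + 0.08² + 0.13² + 0.09² + 0.22² + 0.05² = 0.0729 + 0.0256 + 0.0064 + 0.0169 + 0.0081 + 0.0484 + 0.0025 = 0.1808
B_C = 1 / 0.1808 = 5.5310
Ranking by B (broadest → narrowest): Species B (6.56) > Species C (5.53) > Species A (4.69)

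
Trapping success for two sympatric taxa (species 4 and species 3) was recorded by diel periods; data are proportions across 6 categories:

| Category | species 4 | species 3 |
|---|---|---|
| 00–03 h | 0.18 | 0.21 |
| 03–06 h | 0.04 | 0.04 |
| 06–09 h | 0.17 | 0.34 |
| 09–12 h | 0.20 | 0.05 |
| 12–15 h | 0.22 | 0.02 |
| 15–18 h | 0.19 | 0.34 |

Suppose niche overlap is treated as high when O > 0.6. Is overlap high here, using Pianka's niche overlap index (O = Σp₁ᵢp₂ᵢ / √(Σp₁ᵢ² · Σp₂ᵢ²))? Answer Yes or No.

Σ p₁ᵢp₂ᵢ = 0.0378 + 0.0016 + 0.0578 + 0.0100 + 0.0044 + 0.0646 = 0.1762
Σp_1ᵢ² = 0.18² + 0.04² + 0.17² + 0.20² + 0.22² + 0.19² = 0.0324 + 0.0016 + 0.0289 + 0.0400 + 0.0484 + 0.0361 = 0.1874
Σp_2ᵢ² = 0.21² + 0.04² + 0.34² + 0.05² + 0.02² + 0.34² = 0.0441 + 0.0016 + 0.1156 + 0.0025 + 0.0004 + 0.1156 = 0.2798
O = 0.1762 / √(0.1874 × 0.2798) = 0.1762 / 0.22899 = 0.7695
O = 0.7695 > 0.6 → Yes.

Yes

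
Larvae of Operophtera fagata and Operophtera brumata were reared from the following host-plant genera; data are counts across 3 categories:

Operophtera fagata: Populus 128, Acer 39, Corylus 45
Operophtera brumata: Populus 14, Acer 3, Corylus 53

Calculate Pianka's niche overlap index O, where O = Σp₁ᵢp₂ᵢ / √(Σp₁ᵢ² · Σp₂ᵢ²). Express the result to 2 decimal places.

Proportions for Operophtera fagata (n=212): 128/212=0.6038, 39/212=0.1840, 45/212=0.2123
Proportions for Operophtera brumata (n=70): 14/70=0.2000, 3/70=0.0429, 53/70=0.7571
Σ p₁ᵢp₂ᵢ = 0.120760 + 0.007894 + 0.160732 = 0.289386
Σp_1ᵢ² = 0.6038² + 0.1840² + 0.2123² = 0.364574 + 0.033856 + 0.045071 = 0.443501
Σp_2ᵢ² = 0.2000² + 0.0429² + 0.7571² = 0.040000 + 0.001840 + 0.573200 = 0.615040
O = 0.289386 / √(0.443501 × 0.615040) = 0.289386 / 0.5222747 = 0.5541

0.55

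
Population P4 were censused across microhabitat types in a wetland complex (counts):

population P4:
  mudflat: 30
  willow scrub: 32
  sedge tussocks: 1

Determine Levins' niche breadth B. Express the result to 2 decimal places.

2.06

Proportions for population P4 (n=63): 30/63=0.4762, 32/63=0.5079, 1/63=0.0159
Σpᵢ² = 0.4762² + 0.5079² + 0.0159² = 0.226766 + 0.257962 + 0.000253 = 0.484981
B = 1 / 0.484981 = 2.0619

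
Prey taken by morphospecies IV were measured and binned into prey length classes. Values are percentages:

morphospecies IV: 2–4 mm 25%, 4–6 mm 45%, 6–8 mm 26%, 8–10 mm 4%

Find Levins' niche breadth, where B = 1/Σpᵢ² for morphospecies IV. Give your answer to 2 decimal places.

Convert percentages to proportions (divide by 100).
Σpᵢ² = 0.25² + 0.45² + 0.26² + 0.04² = 0.0625 + 0.2025 + 0.0676 + 0.0016 = 0.3342
B = 1 / 0.3342 = 2.9922

2.99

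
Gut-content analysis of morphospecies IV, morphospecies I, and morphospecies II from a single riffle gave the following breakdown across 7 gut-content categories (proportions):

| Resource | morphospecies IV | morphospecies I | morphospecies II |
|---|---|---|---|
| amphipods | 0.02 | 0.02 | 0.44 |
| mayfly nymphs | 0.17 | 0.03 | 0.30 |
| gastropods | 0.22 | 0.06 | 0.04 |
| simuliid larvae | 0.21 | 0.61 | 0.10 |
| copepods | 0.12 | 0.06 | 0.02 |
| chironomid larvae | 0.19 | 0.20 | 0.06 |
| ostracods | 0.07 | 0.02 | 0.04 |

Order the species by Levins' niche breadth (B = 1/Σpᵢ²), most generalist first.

Σp_IVᵢ² = 0.02² + 0.17² + 0.22² + 0.21² + 0.12² + 0.19² + 0.07² = 0.0004 + 0.0289 + 0.0484 + 0.0441 + 0.0144 + 0.0361 + 0.0049 = 0.1772
B_IV = 1 / 0.1772 = 5.6433
Σp_Iᵢ² = 0.02² + 0.03² + 0.06² + 0.61² + 0.06² + 0.20² + 0.02² = 0.0004 + 0.0009 + 0.0036 + 0.3721 + 0.0036 + 0.0400 + 0.0004 = 0.4210
B_I = 1 / 0.4210 = 2.3753
Σp_IIᵢ² = 0.44² + 0.30² + 0.04² + 0.10² + 0.02² + 0.06² + 0.04² = 0.1936 + 0.0900 + 0.0016 + 0.0100 + 0.0004 + 0.0036 + 0.0016 = 0.3008
B_II = 1 / 0.3008 = 3.3245
Ranking by B (broadest → narrowest): morphospecies IV (5.64) > morphospecies II (3.32) > morphospecies I (2.38)

morphospecies IV > morphospecies II > morphospecies I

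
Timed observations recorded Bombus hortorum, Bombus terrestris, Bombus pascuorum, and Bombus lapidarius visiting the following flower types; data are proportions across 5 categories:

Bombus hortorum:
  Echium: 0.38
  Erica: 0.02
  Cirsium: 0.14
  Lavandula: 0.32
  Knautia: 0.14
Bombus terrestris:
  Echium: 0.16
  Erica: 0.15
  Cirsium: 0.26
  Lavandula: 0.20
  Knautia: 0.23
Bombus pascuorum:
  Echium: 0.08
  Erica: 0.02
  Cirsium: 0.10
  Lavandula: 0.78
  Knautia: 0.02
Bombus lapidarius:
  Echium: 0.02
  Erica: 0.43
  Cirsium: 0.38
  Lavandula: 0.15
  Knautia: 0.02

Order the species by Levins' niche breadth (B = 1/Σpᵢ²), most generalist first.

Bombus terrestris > Bombus hortorum > Bombus lapidarius > Bombus pascuorum

Σp_hortᵢ² = 0.38² + 0.02² + 0.14² + 0.32² + 0.14² = 0.1444 + 0.0004 + 0.0196 + 0.1024 + 0.0196 = 0.2864
B_hort = 1 / 0.2864 = 3.4916
Σp_terrᵢ² = 0.16² + 0.15² + 0.26² + 0.20² + 0.23² = 0.0256 + 0.0225 + 0.0676 + 0.0400 + 0.0529 = 0.2086
B_terr = 1 / 0.2086 = 4.7939
Σp_pascᵢ² = 0.08² + 0.02² + 0.10² + 0.78² + 0.02² = 0.0064 + 0.0004 + 0.0100 + 0.6084 + 0.0004 = 0.6256
B_pasc = 1 / 0.6256 = 1.5985
Σp_lapiᵢ² = 0.02² + 0.43² + 0.38² + 0.15² + 0.02² = 0.0004 + 0.1849 + 0.1444 + 0.0225 + 0.0004 = 0.3526
B_lapi = 1 / 0.3526 = 2.8361
Ranking by B (broadest → narrowest): Bombus terrestris (4.79) > Bombus hortorum (3.49) > Bombus lapidarius (2.84) > Bombus pascuorum (1.60)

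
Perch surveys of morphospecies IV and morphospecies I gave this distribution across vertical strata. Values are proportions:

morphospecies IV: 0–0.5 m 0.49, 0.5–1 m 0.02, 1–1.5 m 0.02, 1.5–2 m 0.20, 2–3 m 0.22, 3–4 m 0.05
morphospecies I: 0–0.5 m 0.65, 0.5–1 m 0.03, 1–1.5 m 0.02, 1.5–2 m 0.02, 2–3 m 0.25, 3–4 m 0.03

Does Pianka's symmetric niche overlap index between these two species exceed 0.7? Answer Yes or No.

Σ p₁ᵢp₂ᵢ = 0.3185 + 0.0006 + 0.0004 + 0.0040 + 0.0550 + 0.0015 = 0.3800
Σp_1ᵢ² = 0.49² + 0.02² + 0.02² + 0.20² + 0.22² + 0.05² = 0.2401 + 0.0004 + 0.0004 + 0.0400 + 0.0484 + 0.0025 = 0.3318
Σp_2ᵢ² = 0.65² + 0.03² + 0.02² + 0.02² + 0.25² + 0.03² = 0.4225 + 0.0009 + 0.0004 + 0.0004 + 0.0625 + 0.0009 = 0.4876
O = 0.3800 / √(0.3318 × 0.4876) = 0.3800 / 0.40223 = 0.9447
O = 0.9447 > 0.7 → Yes.

Yes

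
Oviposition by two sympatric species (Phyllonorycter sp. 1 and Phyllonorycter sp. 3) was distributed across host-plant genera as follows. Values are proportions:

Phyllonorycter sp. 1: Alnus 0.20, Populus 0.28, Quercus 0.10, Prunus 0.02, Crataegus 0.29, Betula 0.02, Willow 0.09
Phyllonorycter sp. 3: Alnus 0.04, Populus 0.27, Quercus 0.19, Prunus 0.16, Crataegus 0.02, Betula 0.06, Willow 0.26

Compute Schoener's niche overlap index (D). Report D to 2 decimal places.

Σ|p₁ᵢ − p₂ᵢ| = 0.16 + 0.01 + 0.09 + 0.14 + 0.27 + 0.04 + 0.17 = 0.88
D = 1 − ½ × 0.88 = 1 − 0.440 = 0.5600

0.56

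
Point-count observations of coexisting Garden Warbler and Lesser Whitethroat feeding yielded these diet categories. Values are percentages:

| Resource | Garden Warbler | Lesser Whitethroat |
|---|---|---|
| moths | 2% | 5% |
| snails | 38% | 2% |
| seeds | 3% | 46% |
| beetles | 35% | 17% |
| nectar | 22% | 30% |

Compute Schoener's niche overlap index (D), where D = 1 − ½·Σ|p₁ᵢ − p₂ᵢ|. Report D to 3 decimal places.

0.460

Convert percentages to proportions (divide by 100).
Σ|p₁ᵢ − p₂ᵢ| = 0.03 + 0.36 + 0.43 + 0.18 + 0.08 = 1.08
D = 1 − ½ × 1.08 = 1 − 0.540 = 0.46000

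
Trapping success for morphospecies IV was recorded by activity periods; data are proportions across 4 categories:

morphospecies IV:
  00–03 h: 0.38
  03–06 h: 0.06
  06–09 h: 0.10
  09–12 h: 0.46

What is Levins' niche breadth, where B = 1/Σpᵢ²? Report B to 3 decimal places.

2.706

Σpᵢ² = 0.38² + 0.06² + 0.10² + 0.46² = 0.1444 + 0.0036 + 0.0100 + 0.2116 = 0.3696
B = 1 / 0.3696 = 2.70563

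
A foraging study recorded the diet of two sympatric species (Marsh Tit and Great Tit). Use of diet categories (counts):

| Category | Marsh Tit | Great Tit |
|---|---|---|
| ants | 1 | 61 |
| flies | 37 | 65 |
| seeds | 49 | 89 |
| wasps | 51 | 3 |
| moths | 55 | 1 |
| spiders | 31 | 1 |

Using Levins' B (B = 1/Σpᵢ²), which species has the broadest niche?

Marsh Tit

Proportions for Marsh Tit (n=224): 1/224=0.0045, 37/224=0.1652, 49/224=0.2188, 51/224=0.2277, 55/224=0.2455, 31/224=0.1384
Proportions for Great Tit (n=220): 61/220=0.2773, 65/220=0.2955, 89/220=0.4045, 3/220=0.0136, 1/220=0.0045, 1/220=0.0045
Σp_Marsᵢ² = 0.0045² + 0.1652² + 0.2188² + 0.2277² + 0.2455² + 0.1384² = 0.000020 + 0.027291 + 0.047873 + 0.051847 + 0.060270 + 0.019155 = 0.206456
B_Mars = 1 / 0.206456 = 4.8436
Σp_Greaᵢ² = 0.2773² + 0.2955² + 0.4045² + 0.0136² + 0.0045² + 0.0045² = 0.076895 + 0.087320 + 0.163620 + 0.000185 + 0.000020 + 0.000020 = 0.328060
B_Grea = 1 / 0.328060 = 3.0482
Highest B → broadest niche (most generalist): Marsh Tit (B = 4.84).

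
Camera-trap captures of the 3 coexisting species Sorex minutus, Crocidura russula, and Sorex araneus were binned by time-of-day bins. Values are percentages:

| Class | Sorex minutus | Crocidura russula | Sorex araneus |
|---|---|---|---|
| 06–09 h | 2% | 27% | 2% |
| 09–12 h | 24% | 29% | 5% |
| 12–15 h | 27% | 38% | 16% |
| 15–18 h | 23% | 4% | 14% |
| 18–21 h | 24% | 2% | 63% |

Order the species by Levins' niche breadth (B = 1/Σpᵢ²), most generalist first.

Convert percentages to proportions (divide by 100).
Σp_minuᵢ² = 0.02² + 0.24² + 0.27² + 0.23² + 0.24² = 0.0004 + 0.0576 + 0.0729 + 0.0529 + 0.0576 = 0.2414
B_minu = 1 / 0.2414 = 4.1425
Σp_russᵢ² = 0.27² + 0.29² + 0.38² + 0.04² + 0.02² = 0.0729 + 0.0841 + 0.1444 + 0.0016 + 0.0004 = 0.3034
B_russ = 1 / 0.3034 = 3.2960
Σp_aranᵢ² = 0.02² + 0.05² + 0.16² + 0.14² + 0.63² = 0.0004 + 0.0025 + 0.0256 + 0.0196 + 0.3969 = 0.4450
B_aran = 1 / 0.4450 = 2.2472
Ranking by B (broadest → narrowest): Sorex minutus (4.14) > Crocidura russula (3.30) > Sorex araneus (2.25)

Sorex minutus > Crocidura russula > Sorex araneus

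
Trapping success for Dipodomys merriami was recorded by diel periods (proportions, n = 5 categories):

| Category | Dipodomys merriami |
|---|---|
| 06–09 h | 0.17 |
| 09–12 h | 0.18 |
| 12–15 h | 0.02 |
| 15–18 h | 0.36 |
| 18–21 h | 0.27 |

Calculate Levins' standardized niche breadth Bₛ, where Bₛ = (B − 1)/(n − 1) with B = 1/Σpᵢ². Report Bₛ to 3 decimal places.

Σpᵢ² = 0.17² + 0.18² + 0.02² + 0.36² + 0.27² = 0.0289 + 0.0324 + 0.0004 + 0.1296 + 0.0729 = 0.2642
B = 1 / 0.2642 = 3.78501
Bₛ = (B − 1)/(n − 1) = (3.78501 − 1)/(5 − 1) = 2.78501/4 = 0.69625

0.696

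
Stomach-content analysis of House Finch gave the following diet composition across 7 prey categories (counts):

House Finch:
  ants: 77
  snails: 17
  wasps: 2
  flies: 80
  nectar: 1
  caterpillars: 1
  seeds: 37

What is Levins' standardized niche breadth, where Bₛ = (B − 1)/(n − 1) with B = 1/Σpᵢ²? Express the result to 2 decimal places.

0.38

Proportions for House Finch (n=215): 77/215=0.3581, 17/215=0.0791, 2/215=0.0093, 80/215=0.3721, 1/215=0.0047, 1/215=0.0047, 37/215=0.1721
Σpᵢ² = 0.3581² + 0.0791² + 0.0093² + 0.3721² + 0.0047² + 0.0047² + 0.1721² = 0.128236 + 0.006257 + 0.000086 + 0.138458 + 0.000022 + 0.000022 + 0.029618 = 0.302699
B = 1 / 0.302699 = 3.3036
Bₛ = (B − 1)/(n − 1) = (3.3036 − 1)/(7 − 1) = 2.3036/6 = 0.3839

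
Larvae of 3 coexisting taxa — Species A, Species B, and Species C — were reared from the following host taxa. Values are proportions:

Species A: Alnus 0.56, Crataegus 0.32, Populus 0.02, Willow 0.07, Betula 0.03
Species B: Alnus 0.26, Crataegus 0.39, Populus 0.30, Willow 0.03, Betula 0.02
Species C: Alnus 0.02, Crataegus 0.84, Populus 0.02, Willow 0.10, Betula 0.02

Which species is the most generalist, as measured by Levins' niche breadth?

Species B

Σp_Aᵢ² = 0.56² + 0.32² + 0.02² + 0.07² + 0.03² = 0.3136 + 0.1024 + 0.0004 + 0.0049 + 0.0009 = 0.4222
B_A = 1 / 0.4222 = 2.3685
Σp_Bᵢ² = 0.26² + 0.39² + 0.30² + 0.03² + 0.02² = 0.0676 + 0.1521 + 0.0900 + 0.0009 + 0.0004 = 0.3110
B_B = 1 / 0.3110 = 3.2154
Σp_Cᵢ² = 0.02² + 0.84² + 0.02² + 0.10² + 0.02² = 0.0004 + 0.7056 + 0.0004 + 0.0100 + 0.0004 = 0.7168
B_C = 1 / 0.7168 = 1.3951
Highest B → broadest niche (most generalist): Species B (B = 3.22).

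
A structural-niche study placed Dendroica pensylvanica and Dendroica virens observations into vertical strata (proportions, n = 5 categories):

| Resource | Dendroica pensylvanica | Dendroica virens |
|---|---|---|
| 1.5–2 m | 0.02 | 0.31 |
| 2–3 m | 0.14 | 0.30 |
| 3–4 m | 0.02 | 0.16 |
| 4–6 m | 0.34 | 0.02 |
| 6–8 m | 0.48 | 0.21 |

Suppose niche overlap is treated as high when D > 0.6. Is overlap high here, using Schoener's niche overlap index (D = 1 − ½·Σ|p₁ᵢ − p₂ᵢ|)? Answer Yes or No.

Σ|p₁ᵢ − p₂ᵢ| = 0.29 + 0.16 + 0.14 + 0.32 + 0.27 = 1.18
D = 1 − ½ × 1.18 = 1 − 0.590 = 0.4100
D = 0.4100 < 0.6 → No.

No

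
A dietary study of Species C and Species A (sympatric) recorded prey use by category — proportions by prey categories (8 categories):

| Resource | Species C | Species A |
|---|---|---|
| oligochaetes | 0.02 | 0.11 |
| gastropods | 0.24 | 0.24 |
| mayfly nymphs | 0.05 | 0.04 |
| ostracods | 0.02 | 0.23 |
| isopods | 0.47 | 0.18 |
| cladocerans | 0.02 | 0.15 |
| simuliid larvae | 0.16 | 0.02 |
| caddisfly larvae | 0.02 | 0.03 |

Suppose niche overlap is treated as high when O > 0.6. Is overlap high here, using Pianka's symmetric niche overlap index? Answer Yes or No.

Σ p₁ᵢp₂ᵢ = 0.0022 + 0.0576 + 0.0020 + 0.0046 + 0.0846 + 0.0030 + 0.0032 + 0.0006 = 0.1578
Σp_1ᵢ² = 0.02² + 0.24² + 0.05² + 0.02² + 0.47² + 0.02² + 0.16² + 0.02² = 0.0004 + 0.0576 + 0.0025 + 0.0004 + 0.2209 + 0.0004 + 0.0256 + 0.0004 = 0.3082
Σp_2ᵢ² = 0.11² + 0.24² + 0.04² + 0.23² + 0.18² + 0.15² + 0.02² + 0.03² = 0.0121 + 0.0576 + 0.0016 + 0.0529 + 0.0324 + 0.0225 + 0.0004 + 0.0009 = 0.1804
O = 0.1578 / √(0.3082 × 0.1804) = 0.1578 / 0.23579 = 0.6692
O = 0.6692 > 0.6 → Yes.

Yes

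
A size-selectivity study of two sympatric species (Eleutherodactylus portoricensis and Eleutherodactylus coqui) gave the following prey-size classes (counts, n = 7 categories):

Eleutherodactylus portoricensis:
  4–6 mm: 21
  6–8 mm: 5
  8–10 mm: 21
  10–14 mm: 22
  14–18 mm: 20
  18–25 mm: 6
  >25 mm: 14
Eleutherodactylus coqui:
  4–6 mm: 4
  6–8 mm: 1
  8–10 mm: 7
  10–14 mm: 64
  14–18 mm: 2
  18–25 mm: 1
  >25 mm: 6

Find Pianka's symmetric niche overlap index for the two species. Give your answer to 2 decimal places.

Proportions for Eleutherodactylus portoricensis (n=109): 21/109=0.1927, 5/109=0.0459, 21/109=0.1927, 22/109=0.2018, 20/109=0.1835, 6/109=0.0550, 14/109=0.1284
Proportions for Eleutherodactylus coqui (n=85): 4/85=0.0471, 1/85=0.0118, 7/85=0.0824, 64/85=0.7529, 2/85=0.0235, 1/85=0.0118, 6/85=0.0706
Σ p₁ᵢp₂ᵢ = 0.009076 + 0.000542 + 0.015878 + 0.151935 + 0.004312 + 0.000649 + 0.009065 = 0.191457
Σp_1ᵢ² = 0.1927² + 0.0459² + 0.1927² + 0.2018² + 0.1835² + 0.0550² + 0.1284² = 0.037133 + 0.002107 + 0.037133 + 0.040723 + 0.033672 + 0.003025 + 0.016487 = 0.170280
Σp_2ᵢ² = 0.0471² + 0.0118² + 0.0824² + 0.7529² + 0.0235² + 0.0118² + 0.0706² = 0.002218 + 0.000139 + 0.006790 + 0.566858 + 0.000552 + 0.000139 + 0.004984 = 0.581680
O = 0.191457 / √(0.170280 × 0.581680) = 0.191457 / 0.3147197 = 0.6083

0.61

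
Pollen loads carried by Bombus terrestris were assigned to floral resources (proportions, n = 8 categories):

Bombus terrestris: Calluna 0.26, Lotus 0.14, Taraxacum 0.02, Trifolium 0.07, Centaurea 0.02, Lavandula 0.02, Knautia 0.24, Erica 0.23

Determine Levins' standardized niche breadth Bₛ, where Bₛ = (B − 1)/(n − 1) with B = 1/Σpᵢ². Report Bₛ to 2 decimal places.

0.56

Σpᵢ² = 0.26² + 0.14² + 0.02² + 0.07² + 0.02² + 0.02² + 0.24² + 0.23² = 0.0676 + 0.0196 + 0.0004 + 0.0049 + 0.0004 + 0.0004 + 0.0576 + 0.0529 = 0.2038
B = 1 / 0.2038 = 4.9068
Bₛ = (B − 1)/(n − 1) = (4.9068 − 1)/(8 − 1) = 3.9068/7 = 0.5581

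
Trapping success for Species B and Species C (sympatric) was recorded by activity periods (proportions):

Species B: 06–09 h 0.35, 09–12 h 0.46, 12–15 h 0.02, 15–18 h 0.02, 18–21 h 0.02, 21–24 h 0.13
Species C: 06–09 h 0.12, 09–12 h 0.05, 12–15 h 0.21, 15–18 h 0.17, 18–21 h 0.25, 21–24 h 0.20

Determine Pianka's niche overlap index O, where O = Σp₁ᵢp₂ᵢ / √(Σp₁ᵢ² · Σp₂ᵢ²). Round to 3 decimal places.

Σ p₁ᵢp₂ᵢ = 0.0420 + 0.0230 + 0.0042 + 0.0034 + 0.0050 + 0.0260 = 0.1036
Σp_1ᵢ² = 0.35² + 0.46² + 0.02² + 0.02² + 0.02² + 0.13² = 0.1225 + 0.2116 + 0.0004 + 0.0004 + 0.0004 + 0.0169 = 0.3522
Σp_2ᵢ² = 0.12² + 0.05² + 0.21² + 0.17² + 0.25² + 0.20² = 0.0144 + 0.0025 + 0.0441 + 0.0289 + 0.0625 + 0.0400 = 0.1924
O = 0.1036 / √(0.3522 × 0.1924) = 0.1036 / 0.260314 = 0.39798

0.398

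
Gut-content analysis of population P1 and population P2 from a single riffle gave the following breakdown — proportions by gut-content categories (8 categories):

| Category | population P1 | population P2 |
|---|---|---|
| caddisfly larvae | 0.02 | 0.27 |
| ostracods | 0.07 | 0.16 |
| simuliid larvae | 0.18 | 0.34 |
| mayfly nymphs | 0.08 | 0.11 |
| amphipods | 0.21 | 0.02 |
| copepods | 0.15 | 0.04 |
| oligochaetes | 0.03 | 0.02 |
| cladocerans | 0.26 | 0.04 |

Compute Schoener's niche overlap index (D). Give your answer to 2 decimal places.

0.47

Σ|p₁ᵢ − p₂ᵢ| = 0.25 + 0.09 + 0.16 + 0.03 + 0.19 + 0.11 + 0.01 + 0.22 = 1.06
D = 1 − ½ × 1.06 = 1 − 0.530 = 0.4700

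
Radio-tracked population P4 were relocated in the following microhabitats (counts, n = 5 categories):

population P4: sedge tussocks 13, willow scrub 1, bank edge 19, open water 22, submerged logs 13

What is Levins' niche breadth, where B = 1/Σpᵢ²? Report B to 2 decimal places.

Proportions for population P4 (n=68): 13/68=0.1912, 1/68=0.0147, 19/68=0.2794, 22/68=0.3235, 13/68=0.1912
Σpᵢ² = 0.1912² + 0.0147² + 0.2794² + 0.3235² + 0.1912² = 0.036557 + 0.000216 + 0.078064 + 0.104652 + 0.036557 = 0.256046
B = 1 / 0.256046 = 3.9055

3.91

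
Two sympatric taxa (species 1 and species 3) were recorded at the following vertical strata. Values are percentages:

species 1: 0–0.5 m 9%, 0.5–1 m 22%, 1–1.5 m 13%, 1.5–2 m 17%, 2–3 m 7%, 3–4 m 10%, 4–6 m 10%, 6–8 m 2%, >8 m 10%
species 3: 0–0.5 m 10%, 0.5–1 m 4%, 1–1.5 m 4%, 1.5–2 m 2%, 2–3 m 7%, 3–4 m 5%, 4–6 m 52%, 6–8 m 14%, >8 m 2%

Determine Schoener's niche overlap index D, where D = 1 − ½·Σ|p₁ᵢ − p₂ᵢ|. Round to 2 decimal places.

Convert percentages to proportions (divide by 100).
Σ|p₁ᵢ − p₂ᵢ| = 0.01 + 0.18 + 0.09 + 0.15 + 0.00 + 0.05 + 0.42 + 0.12 + 0.08 = 1.10
D = 1 − ½ × 1.10 = 1 − 0.550 = 0.4500

0.45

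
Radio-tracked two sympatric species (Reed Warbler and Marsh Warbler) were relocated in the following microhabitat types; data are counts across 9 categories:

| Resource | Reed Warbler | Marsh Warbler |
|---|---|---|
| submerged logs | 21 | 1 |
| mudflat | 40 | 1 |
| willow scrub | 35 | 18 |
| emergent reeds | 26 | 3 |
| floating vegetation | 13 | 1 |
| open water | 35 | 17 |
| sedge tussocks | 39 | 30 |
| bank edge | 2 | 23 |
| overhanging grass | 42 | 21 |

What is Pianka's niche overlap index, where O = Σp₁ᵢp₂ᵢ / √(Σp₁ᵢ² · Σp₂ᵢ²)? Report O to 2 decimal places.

0.75

Proportions for Reed Warbler (n=253): 21/253=0.0830, 40/253=0.1581, 35/253=0.1383, 26/253=0.1028, 13/253=0.0514, 35/253=0.1383, 39/253=0.1542, 2/253=0.0079, 42/253=0.1660
Proportions for Marsh Warbler (n=115): 1/115=0.0087, 1/115=0.0087, 18/115=0.1565, 3/115=0.0261, 1/115=0.0087, 17/115=0.1478, 30/115=0.2609, 23/115=0.2000, 21/115=0.1826
Σ p₁ᵢp₂ᵢ = 0.000722 + 0.001375 + 0.021644 + 0.002683 + 0.000447 + 0.020441 + 0.040231 + 0.001580 + 0.030312 = 0.119435
Σp_1ᵢ² = 0.0830² + 0.1581² + 0.1383² + 0.1028² + 0.0514² + 0.1383² + 0.1542² + 0.0079² + 0.1660² = 0.006889 + 0.024996 + 0.019127 + 0.010568 + 0.002642 + 0.019127 + 0.023778 + 0.000062 + 0.027556 = 0.134745
Σp_2ᵢ² = 0.0087² + 0.0087² + 0.1565² + 0.0261² + 0.0087² + 0.1478² + 0.2609² + 0.2000² + 0.1826² = 0.000076 + 0.000076 + 0.024492 + 0.000681 + 0.000076 + 0.021845 + 0.068069 + 0.040000 + 0.033343 = 0.188658
O = 0.119435 / √(0.134745 × 0.188658) = 0.119435 / 0.1594388 = 0.7491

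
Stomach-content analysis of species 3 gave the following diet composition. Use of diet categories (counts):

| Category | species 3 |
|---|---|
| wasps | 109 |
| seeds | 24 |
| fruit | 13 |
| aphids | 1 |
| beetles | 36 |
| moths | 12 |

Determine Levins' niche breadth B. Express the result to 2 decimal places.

2.70

Proportions for species 3 (n=195): 109/195=0.5590, 24/195=0.1231, 13/195=0.0667, 1/195=0.0051, 36/195=0.1846, 12/195=0.0615
Σpᵢ² = 0.5590² + 0.1231² + 0.0667² + 0.0051² + 0.1846² + 0.0615² = 0.312481 + 0.015154 + 0.004449 + 0.000026 + 0.034077 + 0.003782 = 0.369969
B = 1 / 0.369969 = 2.7029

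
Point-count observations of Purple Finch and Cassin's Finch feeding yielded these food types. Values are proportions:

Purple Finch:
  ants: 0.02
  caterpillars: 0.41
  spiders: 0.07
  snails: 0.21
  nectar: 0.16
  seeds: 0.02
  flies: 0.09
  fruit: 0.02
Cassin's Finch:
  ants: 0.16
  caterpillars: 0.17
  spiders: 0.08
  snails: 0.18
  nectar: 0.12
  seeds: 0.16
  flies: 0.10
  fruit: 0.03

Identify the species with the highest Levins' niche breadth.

Cassin's Finch

Σp_Purpᵢ² = 0.02² + 0.41² + 0.07² + 0.21² + 0.16² + 0.02² + 0.09² + 0.02² = 0.0004 + 0.1681 + 0.0049 + 0.0441 + 0.0256 + 0.0004 + 0.0081 + 0.0004 = 0.2520
B_Purp = 1 / 0.2520 = 3.9683
Σp_Cassᵢ² = 0.16² + 0.17² + 0.08² + 0.18² + 0.12² + 0.16² + 0.10² + 0.03² = 0.0256 + 0.0289 + 0.0064 + 0.0324 + 0.0144 + 0.0256 + 0.0100 + 0.0009 = 0.1442
B_Cass = 1 / 0.1442 = 6.9348
Highest B → broadest niche (most generalist): Cassin's Finch (B = 6.93).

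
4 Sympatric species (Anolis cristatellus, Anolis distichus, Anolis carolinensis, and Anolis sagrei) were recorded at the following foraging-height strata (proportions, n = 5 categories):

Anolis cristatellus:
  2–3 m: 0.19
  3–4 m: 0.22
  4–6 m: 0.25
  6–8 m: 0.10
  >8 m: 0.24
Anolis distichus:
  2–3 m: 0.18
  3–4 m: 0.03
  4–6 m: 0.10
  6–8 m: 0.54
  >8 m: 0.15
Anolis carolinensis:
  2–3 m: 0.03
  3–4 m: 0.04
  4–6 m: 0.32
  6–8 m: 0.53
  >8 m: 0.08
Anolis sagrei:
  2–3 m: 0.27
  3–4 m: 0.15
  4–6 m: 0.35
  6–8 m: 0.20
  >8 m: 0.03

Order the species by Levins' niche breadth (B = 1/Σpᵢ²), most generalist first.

Σp_crisᵢ² = 0.19² + 0.22² + 0.25² + 0.10² + 0.24² = 0.0361 + 0.0484 + 0.0625 + 0.0100 + 0.0576 = 0.2146
B_cris = 1 / 0.2146 = 4.6598
Σp_distᵢ² = 0.18² + 0.03² + 0.10² + 0.54² + 0.15² = 0.0324 + 0.0009 + 0.0100 + 0.2916 + 0.0225 = 0.3574
B_dist = 1 / 0.3574 = 2.7980
Σp_caroᵢ² = 0.03² + 0.04² + 0.32² + 0.53² + 0.08² = 0.0009 + 0.0016 + 0.1024 + 0.2809 + 0.0064 = 0.3922
B_caro = 1 / 0.3922 = 2.5497
Σp_sagrᵢ² = 0.27² + 0.15² + 0.35² + 0.20² + 0.03² = 0.0729 + 0.0225 + 0.1225 + 0.0400 + 0.0009 = 0.2588
B_sagr = 1 / 0.2588 = 3.8640
Ranking by B (broadest → narrowest): Anolis cristatellus (4.66) > Anolis sagrei (3.86) > Anolis distichus (2.80) > Anolis carolinensis (2.55)

Anolis cristatellus > Anolis sagrei > Anolis distichus > Anolis carolinensis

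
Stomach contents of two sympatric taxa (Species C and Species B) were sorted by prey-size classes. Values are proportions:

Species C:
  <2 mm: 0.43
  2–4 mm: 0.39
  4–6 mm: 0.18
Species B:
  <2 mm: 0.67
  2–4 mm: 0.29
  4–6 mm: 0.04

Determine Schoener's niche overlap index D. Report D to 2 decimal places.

0.76

Σ|p₁ᵢ − p₂ᵢ| = 0.24 + 0.10 + 0.14 = 0.48
D = 1 − ½ × 0.48 = 1 − 0.240 = 0.7600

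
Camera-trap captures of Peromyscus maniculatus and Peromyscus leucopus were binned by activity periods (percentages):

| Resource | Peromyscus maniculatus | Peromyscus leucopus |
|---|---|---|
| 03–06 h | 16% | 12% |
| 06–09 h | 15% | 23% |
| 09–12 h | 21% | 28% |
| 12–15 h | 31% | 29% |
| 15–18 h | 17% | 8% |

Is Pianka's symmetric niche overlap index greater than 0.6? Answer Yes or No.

Convert percentages to proportions (divide by 100).
Σ p₁ᵢp₂ᵢ = 0.0192 + 0.0345 + 0.0588 + 0.0899 + 0.0136 = 0.2160
Σp_1ᵢ² = 0.16² + 0.15² + 0.21² + 0.31² + 0.17² = 0.0256 + 0.0225 + 0.0441 + 0.0961 + 0.0289 = 0.2172
Σp_2ᵢ² = 0.12² + 0.23² + 0.28² + 0.29² + 0.08² = 0.0144 + 0.0529 + 0.0784 + 0.0841 + 0.0064 = 0.2362
O = 0.2160 / √(0.2172 × 0.2362) = 0.2160 / 0.22650 = 0.9536
O = 0.9536 > 0.6 → Yes.

Yes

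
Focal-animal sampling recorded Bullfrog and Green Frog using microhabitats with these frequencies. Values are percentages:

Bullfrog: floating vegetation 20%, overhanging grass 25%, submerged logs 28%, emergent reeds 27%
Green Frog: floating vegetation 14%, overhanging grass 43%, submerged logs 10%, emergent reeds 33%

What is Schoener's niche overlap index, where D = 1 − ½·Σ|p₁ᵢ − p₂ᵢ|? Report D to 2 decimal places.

Convert percentages to proportions (divide by 100).
Σ|p₁ᵢ − p₂ᵢ| = 0.06 + 0.18 + 0.18 + 0.06 = 0.48
D = 1 − ½ × 0.48 = 1 − 0.240 = 0.7600

0.76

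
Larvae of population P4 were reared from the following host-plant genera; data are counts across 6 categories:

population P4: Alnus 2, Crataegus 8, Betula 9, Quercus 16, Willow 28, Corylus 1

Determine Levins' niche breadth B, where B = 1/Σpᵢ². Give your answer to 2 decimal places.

3.44

Proportions for population P4 (n=64): 2/64=0.0313, 8/64=0.1250, 9/64=0.1406, 16/64=0.2500, 28/64=0.4375, 1/64=0.0156
Σpᵢ² = 0.0313² + 0.1250² + 0.1406² + 0.2500² + 0.4375² + 0.0156² = 0.000980 + 0.015625 + 0.019768 + 0.062500 + 0.191406 + 0.000243 = 0.290522
B = 1 / 0.290522 = 3.4421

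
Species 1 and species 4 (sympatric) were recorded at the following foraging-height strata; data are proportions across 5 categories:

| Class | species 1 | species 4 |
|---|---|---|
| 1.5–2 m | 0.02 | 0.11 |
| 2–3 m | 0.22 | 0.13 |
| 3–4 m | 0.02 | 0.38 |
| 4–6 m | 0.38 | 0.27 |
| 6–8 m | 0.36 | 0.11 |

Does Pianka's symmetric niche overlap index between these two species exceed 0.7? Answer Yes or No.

No

Σ p₁ᵢp₂ᵢ = 0.0022 + 0.0286 + 0.0076 + 0.1026 + 0.0396 = 0.1806
Σp_1ᵢ² = 0.02² + 0.22² + 0.02² + 0.38² + 0.36² = 0.0004 + 0.0484 + 0.0004 + 0.1444 + 0.1296 = 0.3232
Σp_2ᵢ² = 0.11² + 0.13² + 0.38² + 0.27² + 0.11² = 0.0121 + 0.0169 + 0.1444 + 0.0729 + 0.0121 = 0.2584
O = 0.1806 / √(0.3232 × 0.2584) = 0.1806 / 0.28899 = 0.6249
O = 0.6249 < 0.7 → No.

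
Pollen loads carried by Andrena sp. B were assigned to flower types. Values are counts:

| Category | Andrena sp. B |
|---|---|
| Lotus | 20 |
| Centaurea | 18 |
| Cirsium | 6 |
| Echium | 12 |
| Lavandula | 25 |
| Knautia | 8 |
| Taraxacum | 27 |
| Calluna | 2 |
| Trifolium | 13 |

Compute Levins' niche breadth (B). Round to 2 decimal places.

6.88

Proportions for Andrena sp. B (n=131): 20/131=0.1527, 18/131=0.1374, 6/131=0.0458, 12/131=0.0916, 25/131=0.1908, 8/131=0.0611, 27/131=0.2061, 2/131=0.0153, 13/131=0.0992
Σpᵢ² = 0.1527² + 0.1374² + 0.0458² + 0.0916² + 0.1908² + 0.0611² + 0.2061² + 0.0153² + 0.0992² = 0.023317 + 0.018879 + 0.002098 + 0.008391 + 0.036405 + 0.003733 + 0.042477 + 0.000234 + 0.009841 = 0.145375
B = 1 / 0.145375 = 6.8788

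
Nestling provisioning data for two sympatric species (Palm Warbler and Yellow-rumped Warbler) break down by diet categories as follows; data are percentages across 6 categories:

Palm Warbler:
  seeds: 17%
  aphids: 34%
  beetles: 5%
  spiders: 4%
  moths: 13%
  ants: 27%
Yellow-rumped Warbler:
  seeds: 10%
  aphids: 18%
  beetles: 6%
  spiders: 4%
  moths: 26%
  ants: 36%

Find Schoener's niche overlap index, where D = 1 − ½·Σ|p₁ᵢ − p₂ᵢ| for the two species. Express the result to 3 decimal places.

Convert percentages to proportions (divide by 100).
Σ|p₁ᵢ − p₂ᵢ| = 0.07 + 0.16 + 0.01 + 0.00 + 0.13 + 0.09 = 0.46
D = 1 − ½ × 0.46 = 1 − 0.230 = 0.77000

0.770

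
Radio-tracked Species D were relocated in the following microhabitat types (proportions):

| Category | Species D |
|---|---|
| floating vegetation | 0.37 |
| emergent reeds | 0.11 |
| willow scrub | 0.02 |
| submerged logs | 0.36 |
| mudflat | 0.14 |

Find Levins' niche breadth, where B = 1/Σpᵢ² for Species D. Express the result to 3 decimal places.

Σpᵢ² = 0.37² + 0.11² + 0.02² + 0.36² + 0.14² = 0.1369 + 0.0121 + 0.0004 + 0.1296 + 0.0196 = 0.2986
B = 1 / 0.2986 = 3.34896

3.349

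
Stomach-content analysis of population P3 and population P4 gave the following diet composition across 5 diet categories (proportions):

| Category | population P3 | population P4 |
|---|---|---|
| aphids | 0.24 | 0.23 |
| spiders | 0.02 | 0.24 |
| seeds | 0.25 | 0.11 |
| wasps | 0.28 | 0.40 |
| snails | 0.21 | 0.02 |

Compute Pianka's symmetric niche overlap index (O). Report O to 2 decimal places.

Σ p₁ᵢp₂ᵢ = 0.0552 + 0.0048 + 0.0275 + 0.1120 + 0.0042 = 0.2037
Σp_1ᵢ² = 0.24² + 0.02² + 0.25² + 0.28² + 0.21² = 0.0576 + 0.0004 + 0.0625 + 0.0784 + 0.0441 = 0.2430
Σp_2ᵢ² = 0.23² + 0.24² + 0.11² + 0.40² + 0.02² = 0.0529 + 0.0576 + 0.0121 + 0.1600 + 0.0004 = 0.2830
O = 0.2037 / √(0.2430 × 0.2830) = 0.2037 / 0.26224 = 0.7768

0.78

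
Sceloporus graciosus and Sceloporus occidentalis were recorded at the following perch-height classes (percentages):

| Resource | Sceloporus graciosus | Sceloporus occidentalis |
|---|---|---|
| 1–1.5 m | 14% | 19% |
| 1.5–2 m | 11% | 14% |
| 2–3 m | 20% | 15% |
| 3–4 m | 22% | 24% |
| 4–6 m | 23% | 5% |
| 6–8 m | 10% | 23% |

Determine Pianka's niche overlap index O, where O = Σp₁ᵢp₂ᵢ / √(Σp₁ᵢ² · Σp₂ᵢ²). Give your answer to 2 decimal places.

Convert percentages to proportions (divide by 100).
Σ p₁ᵢp₂ᵢ = 0.0266 + 0.0154 + 0.0300 + 0.0528 + 0.0115 + 0.0230 = 0.1593
Σp_1ᵢ² = 0.14² + 0.11² + 0.20² + 0.22² + 0.23² + 0.10² = 0.0196 + 0.0121 + 0.0400 + 0.0484 + 0.0529 + 0.0100 = 0.1830
Σp_2ᵢ² = 0.19² + 0.14² + 0.15² + 0.24² + 0.05² + 0.23² = 0.0361 + 0.0196 + 0.0225 + 0.0576 + 0.0025 + 0.0529 = 0.1912
O = 0.1593 / √(0.1830 × 0.1912) = 0.1593 / 0.18706 = 0.8516

0.85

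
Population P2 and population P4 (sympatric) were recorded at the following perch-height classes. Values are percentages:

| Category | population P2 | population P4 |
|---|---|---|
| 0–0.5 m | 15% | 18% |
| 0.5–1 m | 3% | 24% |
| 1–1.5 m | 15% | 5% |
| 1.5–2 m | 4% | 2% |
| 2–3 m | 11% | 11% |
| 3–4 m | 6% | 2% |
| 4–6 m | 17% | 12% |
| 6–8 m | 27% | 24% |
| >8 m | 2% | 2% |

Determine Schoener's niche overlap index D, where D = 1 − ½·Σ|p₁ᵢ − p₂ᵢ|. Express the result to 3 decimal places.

0.760

Convert percentages to proportions (divide by 100).
Σ|p₁ᵢ − p₂ᵢ| = 0.03 + 0.21 + 0.10 + 0.02 + 0.00 + 0.04 + 0.05 + 0.03 + 0.00 = 0.48
D = 1 − ½ × 0.48 = 1 − 0.240 = 0.76000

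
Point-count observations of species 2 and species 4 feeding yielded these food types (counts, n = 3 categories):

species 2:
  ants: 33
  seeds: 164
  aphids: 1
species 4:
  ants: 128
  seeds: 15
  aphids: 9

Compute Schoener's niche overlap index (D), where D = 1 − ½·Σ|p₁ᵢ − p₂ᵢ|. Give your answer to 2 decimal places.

Proportions for species 2 (n=198): 33/198=0.1667, 164/198=0.8283, 1/198=0.0051
Proportions for species 4 (n=152): 128/152=0.8421, 15/152=0.0987, 9/152=0.0592
Σ|p₁ᵢ − p₂ᵢ| = 0.6754 + 0.7296 + 0.0541 = 1.4591
D = 1 − ½ × 1.4591 = 1 − 0.72955 = 0.27045

0.27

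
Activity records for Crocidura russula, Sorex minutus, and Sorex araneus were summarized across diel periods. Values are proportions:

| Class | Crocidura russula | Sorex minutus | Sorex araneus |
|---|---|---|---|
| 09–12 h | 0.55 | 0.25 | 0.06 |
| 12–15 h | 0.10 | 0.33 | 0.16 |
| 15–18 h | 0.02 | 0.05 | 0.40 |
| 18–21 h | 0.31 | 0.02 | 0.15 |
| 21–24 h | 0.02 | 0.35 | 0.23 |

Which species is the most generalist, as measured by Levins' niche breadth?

Σp_russᵢ² = 0.55² + 0.10² + 0.02² + 0.31² + 0.02² = 0.3025 + 0.0100 + 0.0004 + 0.0961 + 0.0004 = 0.4094
B_russ = 1 / 0.4094 = 2.4426
Σp_minuᵢ² = 0.25² + 0.33² + 0.05² + 0.02² + 0.35² = 0.0625 + 0.1089 + 0.0025 + 0.0004 + 0.1225 = 0.2968
B_minu = 1 / 0.2968 = 3.3693
Σp_aranᵢ² = 0.06² + 0.16² + 0.40² + 0.15² + 0.23² = 0.0036 + 0.0256 + 0.1600 + 0.0225 + 0.0529 = 0.2646
B_aran = 1 / 0.2646 = 3.7793
Highest B → broadest niche (most generalist): Sorex araneus (B = 3.78).

Sorex araneus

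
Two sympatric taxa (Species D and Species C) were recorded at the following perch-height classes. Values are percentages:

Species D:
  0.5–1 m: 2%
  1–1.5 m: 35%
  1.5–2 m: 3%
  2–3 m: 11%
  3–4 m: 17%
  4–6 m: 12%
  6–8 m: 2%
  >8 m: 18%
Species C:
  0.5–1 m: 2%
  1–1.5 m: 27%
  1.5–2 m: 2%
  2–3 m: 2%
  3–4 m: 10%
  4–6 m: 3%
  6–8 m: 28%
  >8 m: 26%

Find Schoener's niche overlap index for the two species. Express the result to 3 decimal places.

0.660

Convert percentages to proportions (divide by 100).
Σ|p₁ᵢ − p₂ᵢ| = 0.00 + 0.08 + 0.01 + 0.09 + 0.07 + 0.09 + 0.26 + 0.08 = 0.68
D = 1 − ½ × 0.68 = 1 − 0.340 = 0.66000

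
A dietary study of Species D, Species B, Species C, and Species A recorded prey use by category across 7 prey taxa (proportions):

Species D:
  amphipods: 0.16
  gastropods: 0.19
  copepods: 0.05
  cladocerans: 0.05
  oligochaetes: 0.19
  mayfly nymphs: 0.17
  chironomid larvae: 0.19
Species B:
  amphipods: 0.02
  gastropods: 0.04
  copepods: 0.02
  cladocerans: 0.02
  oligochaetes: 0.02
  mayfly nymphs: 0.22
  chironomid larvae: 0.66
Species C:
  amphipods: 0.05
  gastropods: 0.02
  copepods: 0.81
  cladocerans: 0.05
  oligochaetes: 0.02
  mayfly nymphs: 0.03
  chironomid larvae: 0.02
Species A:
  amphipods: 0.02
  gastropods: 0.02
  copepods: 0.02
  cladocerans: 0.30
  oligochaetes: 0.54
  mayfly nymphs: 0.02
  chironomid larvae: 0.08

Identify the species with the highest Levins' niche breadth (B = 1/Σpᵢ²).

Σp_Dᵢ² = 0.16² + 0.19² + 0.05² + 0.05² + 0.19² + 0.17² + 0.19² = 0.0256 + 0.0361 + 0.0025 + 0.0025 + 0.0361 + 0.0289 + 0.0361 = 0.1678
B_D = 1 / 0.1678 = 5.9595
Σp_Bᵢ² = 0.02² + 0.04² + 0.02² + 0.02² + 0.02² + 0.22² + 0.66² = 0.0004 + 0.0016 + 0.0004 + 0.0004 + 0.0004 + 0.0484 + 0.4356 = 0.4872
B_B = 1 / 0.4872 = 2.0525
Σp_Cᵢ² = 0.05² + 0.02² + 0.81² + 0.05² + 0.02² + 0.03² + 0.02² = 0.0025 + 0.0004 + 0.6561 + 0.0025 + 0.0004 + 0.0009 + 0.0004 = 0.6632
B_C = 1 / 0.6632 = 1.5078
Σp_Aᵢ² = 0.02² + 0.02² + 0.02² + 0.30² + 0.54² + 0.02² + 0.08² = 0.0004 + 0.0004 + 0.0004 + 0.0900 + 0.2916 + 0.0004 + 0.0064 = 0.3896
B_A = 1 / 0.3896 = 2.5667
Highest B → broadest niche (most generalist): Species D (B = 5.96).

Species D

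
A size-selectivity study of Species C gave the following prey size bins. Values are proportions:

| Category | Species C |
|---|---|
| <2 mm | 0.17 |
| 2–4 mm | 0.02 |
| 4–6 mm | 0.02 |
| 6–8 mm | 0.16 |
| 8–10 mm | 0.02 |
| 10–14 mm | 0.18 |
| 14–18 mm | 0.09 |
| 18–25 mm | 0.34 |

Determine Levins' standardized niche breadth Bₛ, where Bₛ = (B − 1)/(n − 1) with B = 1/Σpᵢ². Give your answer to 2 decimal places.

0.53

Σpᵢ² = 0.17² + 0.02² + 0.02² + 0.16² + 0.02² + 0.18² + 0.09² + 0.34² = 0.0289 + 0.0004 + 0.0004 + 0.0256 + 0.0004 + 0.0324 + 0.0081 + 0.1156 = 0.2118
B = 1 / 0.2118 = 4.7214
Bₛ = (B − 1)/(n − 1) = (4.7214 − 1)/(8 − 1) = 3.7214/7 = 0.5316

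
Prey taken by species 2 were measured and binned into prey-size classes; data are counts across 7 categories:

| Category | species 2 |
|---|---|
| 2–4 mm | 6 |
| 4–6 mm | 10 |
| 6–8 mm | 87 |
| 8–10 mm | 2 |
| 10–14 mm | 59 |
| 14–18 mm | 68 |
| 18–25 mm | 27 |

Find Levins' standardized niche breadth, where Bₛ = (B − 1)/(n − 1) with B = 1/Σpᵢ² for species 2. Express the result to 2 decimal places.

Proportions for species 2 (n=259): 6/259=0.0232, 10/259=0.0386, 87/259=0.3359, 2/259=0.0077, 59/259=0.2278, 68/259=0.2625, 27/259=0.1042
Σpᵢ² = 0.0232² + 0.0386² + 0.3359² + 0.0077² + 0.2278² + 0.2625² + 0.1042² = 0.000538 + 0.001490 + 0.112829 + 0.000059 + 0.051893 + 0.068906 + 0.010858 = 0.246573
B = 1 / 0.246573 = 4.0556
Bₛ = (B − 1)/(n − 1) = (4.0556 − 1)/(7 − 1) = 3.0556/6 = 0.5093

0.51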